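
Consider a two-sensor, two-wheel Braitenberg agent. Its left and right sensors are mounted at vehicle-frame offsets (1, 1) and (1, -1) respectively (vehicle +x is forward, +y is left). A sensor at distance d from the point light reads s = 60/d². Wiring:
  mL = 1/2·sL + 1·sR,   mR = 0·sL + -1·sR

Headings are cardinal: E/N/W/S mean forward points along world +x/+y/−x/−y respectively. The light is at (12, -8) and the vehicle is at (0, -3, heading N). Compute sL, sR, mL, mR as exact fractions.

12/41 60/157 3402/6437 -60/157

left sensor world pos  = (-1, -2); dL² = 205
right sensor world pos = (1, -2); dR² = 157
sL = 60/205 = 12/41
sR = 60/157 = 60/157
mL = 1/2·sL + 1·sR = 3402/6437
mR = 0·sL + -1·sR = -60/157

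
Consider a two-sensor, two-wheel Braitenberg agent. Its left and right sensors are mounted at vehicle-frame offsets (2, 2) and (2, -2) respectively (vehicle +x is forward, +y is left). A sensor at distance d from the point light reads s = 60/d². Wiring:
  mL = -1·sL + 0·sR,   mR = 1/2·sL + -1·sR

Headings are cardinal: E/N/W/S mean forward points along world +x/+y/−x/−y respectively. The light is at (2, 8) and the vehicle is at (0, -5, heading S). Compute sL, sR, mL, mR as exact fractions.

4/15 60/241 -4/15 -418/3615

left sensor world pos  = (2, -7); dL² = 225
right sensor world pos = (-2, -7); dR² = 241
sL = 60/225 = 4/15
sR = 60/241 = 60/241
mL = -1·sL + 0·sR = -4/15
mR = 1/2·sL + -1·sR = -418/3615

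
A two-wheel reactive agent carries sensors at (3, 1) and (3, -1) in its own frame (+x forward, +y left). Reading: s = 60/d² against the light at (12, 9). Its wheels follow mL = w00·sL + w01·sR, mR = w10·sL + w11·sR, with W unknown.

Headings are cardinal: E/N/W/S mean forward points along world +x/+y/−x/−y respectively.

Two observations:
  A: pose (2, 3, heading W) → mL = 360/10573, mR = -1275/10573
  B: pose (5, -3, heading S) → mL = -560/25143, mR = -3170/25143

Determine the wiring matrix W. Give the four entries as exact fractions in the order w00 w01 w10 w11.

obs A: pose=(2,3,W) → sL=30/109, sR=30/97, mL=360/10573, mR=-1275/10573
obs B: pose=(5,-3,S) → sL=20/87, sR=60/289, mL=-560/25143, mR=-3170/25143
sensor matrix S = [[30/109, 30/97], [20/87, 60/289]]; det S = -1236800/88612313
solve [mL_A; mL_B] = S·[w00; w01] and [mR_A; mR_B] = S·[w10; w11]:
  w00 = -1, w01 = 1, w10 = -1, w11 = 1/2

-1 1 -1 1/2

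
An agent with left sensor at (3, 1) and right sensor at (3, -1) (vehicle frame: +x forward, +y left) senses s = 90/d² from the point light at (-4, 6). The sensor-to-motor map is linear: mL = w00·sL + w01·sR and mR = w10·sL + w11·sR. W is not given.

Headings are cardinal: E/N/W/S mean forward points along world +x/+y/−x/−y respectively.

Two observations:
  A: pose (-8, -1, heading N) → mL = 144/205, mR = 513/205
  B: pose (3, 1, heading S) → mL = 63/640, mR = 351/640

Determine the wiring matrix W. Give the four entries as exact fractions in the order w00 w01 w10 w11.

obs A: pose=(-8,-1,N) → sL=90/41, sR=18/5, mL=144/205, mR=513/205
obs B: pose=(3,1,S) → sL=45/64, sR=9/10, mL=63/640, mR=351/640
sensor matrix S = [[90/41, 18/5], [45/64, 9/10]]; det S = -729/1312
solve [mL_A; mL_B] = S·[w00; w01] and [mR_A; mR_B] = S·[w10; w11]:
  w00 = -1/2, w01 = 1/2, w10 = -1/2, w11 = 1

-1/2 1/2 -1/2 1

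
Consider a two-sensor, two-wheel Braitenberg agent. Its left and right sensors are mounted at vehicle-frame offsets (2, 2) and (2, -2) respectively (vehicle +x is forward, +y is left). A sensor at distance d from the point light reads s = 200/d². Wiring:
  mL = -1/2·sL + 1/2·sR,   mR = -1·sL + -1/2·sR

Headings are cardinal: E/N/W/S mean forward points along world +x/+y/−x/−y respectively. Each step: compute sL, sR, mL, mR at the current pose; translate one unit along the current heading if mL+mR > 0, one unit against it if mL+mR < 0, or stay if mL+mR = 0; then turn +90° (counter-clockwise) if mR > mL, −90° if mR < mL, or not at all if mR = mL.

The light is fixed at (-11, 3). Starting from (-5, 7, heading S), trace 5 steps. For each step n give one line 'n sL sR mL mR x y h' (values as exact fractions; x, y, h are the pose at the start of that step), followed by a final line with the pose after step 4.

0 50/17 10 60/17 -135/17 -5 7 S
1 8 40/13 -32/13 -124/13 -5 8 W
2 100/37 20/13 -280/481 -1670/481 -4 8 N
3 200/117 40/17 640/1989 -5740/1989 -4 7 E
4 50/17 10 60/17 -135/17 -5 7 S
final -5 8 W

n=0: pose=(-5,7,S); sL=50/17, sR=10; mL=60/17, mR=-135/17; mL+mR=-75/17 → advance -1; mR−mL=-195/17 → turn -1·90°
n=1: pose=(-5,8,W); sL=8, sR=40/13; mL=-32/13, mR=-124/13; mL+mR=-12 → advance -1; mR−mL=-92/13 → turn -1·90°
n=2: pose=(-4,8,N); sL=100/37, sR=20/13; mL=-280/481, mR=-1670/481; mL+mR=-150/37 → advance -1; mR−mL=-1390/481 → turn -1·90°
n=3: pose=(-4,7,E); sL=200/117, sR=40/17; mL=640/1989, mR=-5740/1989; mL+mR=-100/39 → advance -1; mR−mL=-6380/1989 → turn -1·90°
n=4: pose=(-5,7,S); sL=50/17, sR=10; mL=60/17, mR=-135/17; mL+mR=-75/17 → advance -1; mR−mL=-195/17 → turn -1·90°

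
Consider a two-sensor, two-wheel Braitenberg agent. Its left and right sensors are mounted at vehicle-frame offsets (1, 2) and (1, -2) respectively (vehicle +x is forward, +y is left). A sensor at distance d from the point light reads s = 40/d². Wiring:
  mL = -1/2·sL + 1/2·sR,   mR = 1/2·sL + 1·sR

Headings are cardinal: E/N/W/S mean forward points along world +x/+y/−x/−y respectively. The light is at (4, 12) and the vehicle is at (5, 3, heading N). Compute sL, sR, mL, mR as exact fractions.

8/13 40/73 -32/949 812/949

left sensor world pos  = (3, 4); dL² = 65
right sensor world pos = (7, 4); dR² = 73
sL = 40/65 = 8/13
sR = 40/73 = 40/73
mL = -1/2·sL + 1/2·sR = -32/949
mR = 1/2·sL + 1·sR = 812/949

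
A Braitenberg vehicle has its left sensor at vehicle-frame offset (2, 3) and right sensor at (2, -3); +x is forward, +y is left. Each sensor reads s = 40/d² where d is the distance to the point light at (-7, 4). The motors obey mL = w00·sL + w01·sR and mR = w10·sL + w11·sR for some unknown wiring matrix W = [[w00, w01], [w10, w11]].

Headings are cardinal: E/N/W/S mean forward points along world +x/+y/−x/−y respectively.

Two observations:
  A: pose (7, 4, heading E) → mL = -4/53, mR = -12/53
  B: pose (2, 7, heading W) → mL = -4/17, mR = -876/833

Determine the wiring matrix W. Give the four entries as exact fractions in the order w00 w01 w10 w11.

obs A: pose=(7,4,E) → sL=8/53, sR=8/53, mL=-4/53, mR=-12/53
obs B: pose=(2,7,W) → sL=40/49, sR=8/17, mL=-4/17, mR=-876/833
sensor matrix S = [[8/53, 8/53], [40/49, 8/17]]; det S = -2304/44149
solve [mL_A; mL_B] = S·[w00; w01] and [mR_A; mR_B] = S·[w10; w11]:
  w00 = 0, w01 = -1/2, w10 = -1, w11 = -1/2

0 -1/2 -1 -1/2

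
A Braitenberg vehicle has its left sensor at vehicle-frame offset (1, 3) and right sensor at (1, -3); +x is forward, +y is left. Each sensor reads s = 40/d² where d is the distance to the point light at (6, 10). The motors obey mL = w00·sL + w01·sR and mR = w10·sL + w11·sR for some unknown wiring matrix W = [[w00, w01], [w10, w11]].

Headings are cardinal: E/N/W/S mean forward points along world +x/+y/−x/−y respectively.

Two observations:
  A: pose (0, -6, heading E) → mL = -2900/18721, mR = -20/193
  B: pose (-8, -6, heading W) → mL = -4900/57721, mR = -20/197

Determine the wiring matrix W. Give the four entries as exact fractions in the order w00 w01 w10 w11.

obs A: pose=(0,-6,E) → sL=20/97, sR=20/193, mL=-2900/18721, mR=-20/193
obs B: pose=(-8,-6,W) → sL=20/293, sR=20/197, mL=-4900/57721, mR=-20/197
sensor matrix S = [[20/97, 20/193], [20/293, 20/197]]; det S = 14976000/1080594841
solve [mL_A; mL_B] = S·[w00; w01] and [mR_A; mR_B] = S·[w10; w11]:
  w00 = -1/2, w01 = -1/2, w10 = 0, w11 = -1

-1/2 -1/2 0 -1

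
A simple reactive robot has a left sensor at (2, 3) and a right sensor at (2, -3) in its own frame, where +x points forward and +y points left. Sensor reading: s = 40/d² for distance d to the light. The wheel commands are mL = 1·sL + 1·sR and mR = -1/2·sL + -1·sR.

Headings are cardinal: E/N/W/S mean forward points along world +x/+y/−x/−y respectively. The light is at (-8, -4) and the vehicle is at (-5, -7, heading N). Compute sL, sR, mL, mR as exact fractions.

40 40/37 1520/37 -780/37

left sensor world pos  = (-8, -5); dL² = 1
right sensor world pos = (-2, -5); dR² = 37
sL = 40/1 = 40
sR = 40/37 = 40/37
mL = 1·sL + 1·sR = 1520/37
mR = -1/2·sL + -1·sR = -780/37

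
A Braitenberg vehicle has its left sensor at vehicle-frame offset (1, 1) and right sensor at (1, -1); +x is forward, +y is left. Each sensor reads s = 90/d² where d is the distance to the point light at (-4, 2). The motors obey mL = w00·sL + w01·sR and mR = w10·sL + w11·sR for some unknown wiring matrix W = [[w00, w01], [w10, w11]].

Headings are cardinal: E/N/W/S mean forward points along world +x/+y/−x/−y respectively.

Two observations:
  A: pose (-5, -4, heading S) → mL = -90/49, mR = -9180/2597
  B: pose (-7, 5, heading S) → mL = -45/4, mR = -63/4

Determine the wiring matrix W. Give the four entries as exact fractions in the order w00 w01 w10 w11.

obs A: pose=(-5,-4,S) → sL=90/49, sR=90/53, mL=-90/49, mR=-9180/2597
obs B: pose=(-7,5,S) → sL=45/4, sR=9/2, mL=-45/4, mR=-63/4
sensor matrix S = [[90/49, 90/53], [45/4, 9/2]]; det S = -56295/5194
solve [mL_A; mL_B] = S·[w00; w01] and [mR_A; mR_B] = S·[w10; w11]:
  w00 = -1, w01 = 0, w10 = -1, w11 = -1

-1 0 -1 -1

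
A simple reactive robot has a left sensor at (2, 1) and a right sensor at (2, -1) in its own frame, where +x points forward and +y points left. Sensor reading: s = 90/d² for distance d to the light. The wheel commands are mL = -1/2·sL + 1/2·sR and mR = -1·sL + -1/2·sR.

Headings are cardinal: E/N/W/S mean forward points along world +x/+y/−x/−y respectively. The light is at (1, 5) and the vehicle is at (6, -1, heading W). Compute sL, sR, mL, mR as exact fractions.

45/29 45/17 270/493 -2835/986

left sensor world pos  = (4, -2); dL² = 58
right sensor world pos = (4, 0); dR² = 34
sL = 90/58 = 45/29
sR = 90/34 = 45/17
mL = -1/2·sL + 1/2·sR = 270/493
mR = -1·sL + -1/2·sR = -2835/986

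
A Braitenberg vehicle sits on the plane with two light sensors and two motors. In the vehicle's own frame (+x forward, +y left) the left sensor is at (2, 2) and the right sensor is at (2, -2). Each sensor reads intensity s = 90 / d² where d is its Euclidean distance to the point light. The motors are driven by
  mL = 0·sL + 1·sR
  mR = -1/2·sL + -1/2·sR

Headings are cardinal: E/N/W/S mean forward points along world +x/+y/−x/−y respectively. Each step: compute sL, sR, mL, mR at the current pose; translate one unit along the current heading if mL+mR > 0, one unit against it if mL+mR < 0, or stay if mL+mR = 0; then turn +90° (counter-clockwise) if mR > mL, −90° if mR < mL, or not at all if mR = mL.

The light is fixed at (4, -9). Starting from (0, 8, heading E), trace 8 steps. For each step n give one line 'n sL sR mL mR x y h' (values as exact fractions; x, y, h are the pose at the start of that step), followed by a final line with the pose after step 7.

n=0: pose=(0,8,E); sL=18/73, sR=90/229; mL=90/229, mR=-5346/16717; mL+mR=1224/16717 → advance +1; mR−mL=-11916/16717 → turn -1·90°
n=1: pose=(1,8,S); sL=45/113, sR=9/25; mL=9/25, mR=-1071/2825; mL+mR=-54/2825 → advance -1; mR−mL=-2088/2825 → turn -1·90°
n=2: pose=(1,9,W); sL=90/281, sR=18/85; mL=18/85, mR=-6354/23885; mL+mR=-1296/23885 → advance -1; mR−mL=-11412/23885 → turn -1·90°
n=3: pose=(2,9,N); sL=45/208, sR=9/40; mL=9/40, mR=-459/2080; mL+mR=9/2080 → advance +1; mR−mL=-927/2080 → turn -1·90°
n=4: pose=(2,10,E); sL=10/49, sR=90/289; mL=90/289, mR=-3650/14161; mL+mR=760/14161 → advance +1; mR−mL=-8060/14161 → turn -1·90°
n=5: pose=(3,10,S); sL=9/29, sR=45/149; mL=45/149, mR=-1323/4321; mL+mR=-18/4321 → advance -1; mR−mL=-2628/4321 → turn -1·90°
n=6: pose=(3,11,W); sL=10/37, sR=90/493; mL=90/493, mR=-4130/18241; mL+mR=-800/18241 → advance -1; mR−mL=-7460/18241 → turn -1·90°
n=7: pose=(4,11,N); sL=45/244, sR=45/244; mL=45/244, mR=-45/244; mL+mR=0 → advance +0; mR−mL=-45/122 → turn -1·90°

0 18/73 90/229 90/229 -5346/16717 0 8 E
1 45/113 9/25 9/25 -1071/2825 1 8 S
2 90/281 18/85 18/85 -6354/23885 1 9 W
3 45/208 9/40 9/40 -459/2080 2 9 N
4 10/49 90/289 90/289 -3650/14161 2 10 E
5 9/29 45/149 45/149 -1323/4321 3 10 S
6 10/37 90/493 90/493 -4130/18241 3 11 W
7 45/244 45/244 45/244 -45/244 4 11 N
final 4 11 E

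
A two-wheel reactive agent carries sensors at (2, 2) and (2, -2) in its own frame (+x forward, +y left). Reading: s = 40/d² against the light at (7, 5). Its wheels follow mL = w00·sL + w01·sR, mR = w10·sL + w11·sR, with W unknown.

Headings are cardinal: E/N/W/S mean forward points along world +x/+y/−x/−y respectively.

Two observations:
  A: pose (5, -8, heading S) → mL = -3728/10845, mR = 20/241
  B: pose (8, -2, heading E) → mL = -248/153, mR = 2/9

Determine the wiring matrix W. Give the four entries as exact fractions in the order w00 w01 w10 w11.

-1 -1 0 1/2

obs A: pose=(5,-8,S) → sL=8/45, sR=40/241, mL=-3728/10845, mR=20/241
obs B: pose=(8,-2,E) → sL=20/17, sR=4/9, mL=-248/153, mR=2/9
sensor matrix S = [[8/45, 40/241], [20/17, 4/9]]; det S = -192896/1659285
solve [mL_A; mL_B] = S·[w00; w01] and [mR_A; mR_B] = S·[w10; w11]:
  w00 = -1, w01 = -1, w10 = 0, w11 = 1/2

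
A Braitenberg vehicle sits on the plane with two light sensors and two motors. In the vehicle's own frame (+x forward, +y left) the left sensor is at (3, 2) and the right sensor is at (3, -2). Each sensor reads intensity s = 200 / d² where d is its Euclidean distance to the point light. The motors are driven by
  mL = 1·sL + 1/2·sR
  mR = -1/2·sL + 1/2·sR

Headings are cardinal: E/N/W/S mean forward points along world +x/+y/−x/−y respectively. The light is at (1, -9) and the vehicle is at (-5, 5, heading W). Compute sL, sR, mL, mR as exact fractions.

left sensor world pos  = (-8, 3); dL² = 225
right sensor world pos = (-8, 7); dR² = 337
sL = 200/225 = 8/9
sR = 200/337 = 200/337
mL = 1·sL + 1/2·sR = 3596/3033
mR = -1/2·sL + 1/2·sR = -448/3033

8/9 200/337 3596/3033 -448/3033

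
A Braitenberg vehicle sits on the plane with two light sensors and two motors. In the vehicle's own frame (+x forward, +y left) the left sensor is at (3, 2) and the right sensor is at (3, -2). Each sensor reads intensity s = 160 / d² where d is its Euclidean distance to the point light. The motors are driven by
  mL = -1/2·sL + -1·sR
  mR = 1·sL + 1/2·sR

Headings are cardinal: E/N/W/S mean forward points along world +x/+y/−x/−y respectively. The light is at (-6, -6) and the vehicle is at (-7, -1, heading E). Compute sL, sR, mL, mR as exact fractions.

160/53 160/13 -9520/689 6320/689

left sensor world pos  = (-4, 1); dL² = 53
right sensor world pos = (-4, -3); dR² = 13
sL = 160/53 = 160/53
sR = 160/13 = 160/13
mL = -1/2·sL + -1·sR = -9520/689
mR = 1·sL + 1/2·sR = 6320/689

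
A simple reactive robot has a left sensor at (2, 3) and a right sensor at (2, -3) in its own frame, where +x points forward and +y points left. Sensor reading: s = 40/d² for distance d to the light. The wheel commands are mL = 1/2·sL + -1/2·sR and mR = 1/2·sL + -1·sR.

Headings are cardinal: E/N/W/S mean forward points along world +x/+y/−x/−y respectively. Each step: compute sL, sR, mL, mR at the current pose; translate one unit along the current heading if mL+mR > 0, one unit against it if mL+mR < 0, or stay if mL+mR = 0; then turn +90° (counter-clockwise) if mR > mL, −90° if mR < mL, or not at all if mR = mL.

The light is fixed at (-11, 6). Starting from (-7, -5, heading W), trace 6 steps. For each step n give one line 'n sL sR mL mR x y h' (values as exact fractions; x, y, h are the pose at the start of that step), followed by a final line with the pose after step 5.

n=0: pose=(-7,-5,W); sL=1/5, sR=10/17; mL=-33/170, mR=-83/170; mL+mR=-58/85 → advance -1; mR−mL=-5/17 → turn -1·90°
n=1: pose=(-6,-5,N); sL=8/17, sR=8/29; mL=48/493, mR=-20/493; mL+mR=28/493 → advance +1; mR−mL=-4/29 → turn -1·90°
n=2: pose=(-6,-4,E); sL=20/49, sR=20/109; mL=600/5341, mR=110/5341; mL+mR=710/5341 → advance +1; mR−mL=-10/109 → turn -1·90°
n=3: pose=(-5,-4,S); sL=8/45, sR=40/153; mL=-32/765, mR=-44/255; mL+mR=-164/765 → advance -1; mR−mL=-20/153 → turn -1·90°
n=4: pose=(-5,-3,W); sL=1/4, sR=10/13; mL=-27/104, mR=-67/104; mL+mR=-47/52 → advance -1; mR−mL=-5/13 → turn -1·90°
n=5: pose=(-4,-3,N); sL=8/13, sR=40/149; mL=336/1937, mR=76/1937; mL+mR=412/1937 → advance +1; mR−mL=-20/149 → turn -1·90°

0 1/5 10/17 -33/170 -83/170 -7 -5 W
1 8/17 8/29 48/493 -20/493 -6 -5 N
2 20/49 20/109 600/5341 110/5341 -6 -4 E
3 8/45 40/153 -32/765 -44/255 -5 -4 S
4 1/4 10/13 -27/104 -67/104 -5 -3 W
5 8/13 40/149 336/1937 76/1937 -4 -3 N
final -4 -2 E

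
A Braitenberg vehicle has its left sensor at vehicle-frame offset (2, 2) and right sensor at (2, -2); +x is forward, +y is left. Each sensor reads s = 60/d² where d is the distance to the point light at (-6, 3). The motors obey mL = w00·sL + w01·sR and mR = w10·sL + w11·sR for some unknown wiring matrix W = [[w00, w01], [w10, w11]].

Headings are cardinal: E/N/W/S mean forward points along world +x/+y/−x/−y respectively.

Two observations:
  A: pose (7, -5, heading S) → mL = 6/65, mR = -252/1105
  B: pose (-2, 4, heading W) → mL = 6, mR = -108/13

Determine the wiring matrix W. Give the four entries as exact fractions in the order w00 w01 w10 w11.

obs A: pose=(7,-5,S) → sL=12/65, sR=60/221, mL=6/65, mR=-252/1105
obs B: pose=(-2,4,W) → sL=12, sR=60/13, mL=6, mR=-108/13
sensor matrix S = [[12/65, 60/221], [12, 60/13]]; det S = -6912/2873
solve [mL_A; mL_B] = S·[w00; w01] and [mR_A; mR_B] = S·[w10; w11]:
  w00 = 1/2, w01 = 0, w10 = -1/2, w11 = -1/2

1/2 0 -1/2 -1/2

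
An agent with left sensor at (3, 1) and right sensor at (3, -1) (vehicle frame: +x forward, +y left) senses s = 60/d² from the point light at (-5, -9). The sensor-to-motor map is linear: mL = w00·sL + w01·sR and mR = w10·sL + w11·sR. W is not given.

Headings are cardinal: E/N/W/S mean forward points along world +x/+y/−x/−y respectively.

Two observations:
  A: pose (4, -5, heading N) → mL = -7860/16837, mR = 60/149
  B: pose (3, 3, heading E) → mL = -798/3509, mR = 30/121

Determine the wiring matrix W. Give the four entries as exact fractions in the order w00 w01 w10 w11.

obs A: pose=(4,-5,N) → sL=60/113, sR=60/149, mL=-7860/16837, mR=60/149
obs B: pose=(3,3,E) → sL=6/29, sR=30/121, mL=-798/3509, mR=30/121
sensor matrix S = [[60/113, 60/149], [6/29, 30/121]]; det S = 2855520/59081033
solve [mL_A; mL_B] = S·[w00; w01] and [mR_A; mR_B] = S·[w10; w11]:
  w00 = -1/2, w01 = -1/2, w10 = 0, w11 = 1

-1/2 -1/2 0 1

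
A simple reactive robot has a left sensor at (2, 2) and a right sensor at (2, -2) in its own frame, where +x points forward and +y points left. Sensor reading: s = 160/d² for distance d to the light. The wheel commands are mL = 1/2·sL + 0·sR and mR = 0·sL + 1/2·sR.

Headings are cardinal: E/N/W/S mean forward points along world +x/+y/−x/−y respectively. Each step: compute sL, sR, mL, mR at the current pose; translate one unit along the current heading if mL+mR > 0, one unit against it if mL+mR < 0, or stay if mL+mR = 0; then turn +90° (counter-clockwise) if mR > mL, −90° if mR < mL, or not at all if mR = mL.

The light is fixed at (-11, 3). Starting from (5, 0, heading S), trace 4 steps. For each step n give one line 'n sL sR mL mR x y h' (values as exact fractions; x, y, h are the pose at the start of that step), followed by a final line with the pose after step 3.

0 160/349 160/221 80/349 80/221 5 0 S
1 20/41 4/9 10/41 2/9 5 -1 E
2 160/397 160/261 80/397 80/261 6 -1 S
3 16/37 16/41 8/37 8/41 6 -2 E
final 7 -2 S

n=0: pose=(5,0,S); sL=160/349, sR=160/221; mL=80/349, mR=80/221; mL+mR=45600/77129 → advance +1; mR−mL=10240/77129 → turn +1·90°
n=1: pose=(5,-1,E); sL=20/41, sR=4/9; mL=10/41, mR=2/9; mL+mR=172/369 → advance +1; mR−mL=-8/369 → turn -1·90°
n=2: pose=(6,-1,S); sL=160/397, sR=160/261; mL=80/397, mR=80/261; mL+mR=52640/103617 → advance +1; mR−mL=10880/103617 → turn +1·90°
n=3: pose=(6,-2,E); sL=16/37, sR=16/41; mL=8/37, mR=8/41; mL+mR=624/1517 → advance +1; mR−mL=-32/1517 → turn -1·90°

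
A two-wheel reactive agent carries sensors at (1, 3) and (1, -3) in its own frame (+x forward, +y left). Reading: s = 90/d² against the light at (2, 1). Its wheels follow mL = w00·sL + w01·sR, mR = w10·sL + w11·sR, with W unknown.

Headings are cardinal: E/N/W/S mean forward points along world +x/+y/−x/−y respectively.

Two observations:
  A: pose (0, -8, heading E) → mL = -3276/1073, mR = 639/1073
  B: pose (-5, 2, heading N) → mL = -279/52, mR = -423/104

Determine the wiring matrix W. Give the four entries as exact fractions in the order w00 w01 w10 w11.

obs A: pose=(0,-8,E) → sL=90/37, sR=18/29, mL=-3276/1073, mR=639/1073
obs B: pose=(-5,2,N) → sL=45/52, sR=9/2, mL=-279/52, mR=-423/104
sensor matrix S = [[90/37, 18/29], [45/52, 9/2]]; det S = 290385/27898
solve [mL_A; mL_B] = S·[w00; w01] and [mR_A; mR_B] = S·[w10; w11]:
  w00 = -1, w01 = -1, w10 = 1/2, w11 = -1

-1 -1 1/2 -1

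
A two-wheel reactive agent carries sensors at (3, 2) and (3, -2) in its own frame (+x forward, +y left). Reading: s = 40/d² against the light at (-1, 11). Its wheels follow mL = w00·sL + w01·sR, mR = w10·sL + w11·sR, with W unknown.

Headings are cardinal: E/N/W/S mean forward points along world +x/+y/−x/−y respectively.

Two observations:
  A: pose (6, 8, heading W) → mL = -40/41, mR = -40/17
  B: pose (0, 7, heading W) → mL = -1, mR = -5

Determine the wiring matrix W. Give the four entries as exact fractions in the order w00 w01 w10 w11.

obs A: pose=(6,8,W) → sL=40/41, sR=40/17, mL=-40/41, mR=-40/17
obs B: pose=(0,7,W) → sL=1, sR=5, mL=-1, mR=-5
sensor matrix S = [[40/41, 40/17], [1, 5]]; det S = 1760/697
solve [mL_A; mL_B] = S·[w00; w01] and [mR_A; mR_B] = S·[w10; w11]:
  w00 = -1, w01 = 0, w10 = 0, w11 = -1

-1 0 0 -1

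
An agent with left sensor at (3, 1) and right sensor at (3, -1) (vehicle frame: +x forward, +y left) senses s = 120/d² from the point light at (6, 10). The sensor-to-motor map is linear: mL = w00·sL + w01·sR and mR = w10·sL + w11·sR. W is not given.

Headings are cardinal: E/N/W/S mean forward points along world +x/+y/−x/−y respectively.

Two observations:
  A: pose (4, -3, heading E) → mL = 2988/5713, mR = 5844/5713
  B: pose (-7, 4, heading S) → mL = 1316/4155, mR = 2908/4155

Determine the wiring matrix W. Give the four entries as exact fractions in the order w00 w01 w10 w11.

1 -1/2 1/2 1

obs A: pose=(4,-3,E) → sL=24/29, sR=120/197, mL=2988/5713, mR=5844/5713
obs B: pose=(-7,4,S) → sL=8/15, sR=120/277, mL=1316/4155, mR=2908/4155
sensor matrix S = [[24/29, 120/197], [8/15, 120/277]]; det S = 53248/1582501
solve [mL_A; mL_B] = S·[w00; w01] and [mR_A; mR_B] = S·[w10; w11]:
  w00 = 1, w01 = -1/2, w10 = 1/2, w11 = 1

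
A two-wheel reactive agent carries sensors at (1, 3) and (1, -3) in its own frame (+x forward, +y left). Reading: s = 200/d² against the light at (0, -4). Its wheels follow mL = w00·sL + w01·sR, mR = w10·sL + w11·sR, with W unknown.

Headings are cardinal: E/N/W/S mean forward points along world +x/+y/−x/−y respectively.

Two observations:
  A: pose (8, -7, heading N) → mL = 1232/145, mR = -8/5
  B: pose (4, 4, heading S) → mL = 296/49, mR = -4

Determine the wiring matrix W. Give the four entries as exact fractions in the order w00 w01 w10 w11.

1 1 0 -1

obs A: pose=(8,-7,N) → sL=200/29, sR=8/5, mL=1232/145, mR=-8/5
obs B: pose=(4,4,S) → sL=100/49, sR=4, mL=296/49, mR=-4
sensor matrix S = [[200/29, 8/5], [100/49, 4]]; det S = 34560/1421
solve [mL_A; mL_B] = S·[w00; w01] and [mR_A; mR_B] = S·[w10; w11]:
  w00 = 1, w01 = 1, w10 = 0, w11 = -1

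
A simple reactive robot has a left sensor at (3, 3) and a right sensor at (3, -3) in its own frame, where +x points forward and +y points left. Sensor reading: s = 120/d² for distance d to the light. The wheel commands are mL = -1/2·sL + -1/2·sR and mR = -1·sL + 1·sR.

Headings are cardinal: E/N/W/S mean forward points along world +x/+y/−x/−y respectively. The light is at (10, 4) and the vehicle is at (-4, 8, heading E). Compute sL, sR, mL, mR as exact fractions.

12/17 60/61 -876/1037 288/1037

left sensor world pos  = (-1, 11); dL² = 170
right sensor world pos = (-1, 5); dR² = 122
sL = 120/170 = 12/17
sR = 120/122 = 60/61
mL = -1/2·sL + -1/2·sR = -876/1037
mR = -1·sL + 1·sR = 288/1037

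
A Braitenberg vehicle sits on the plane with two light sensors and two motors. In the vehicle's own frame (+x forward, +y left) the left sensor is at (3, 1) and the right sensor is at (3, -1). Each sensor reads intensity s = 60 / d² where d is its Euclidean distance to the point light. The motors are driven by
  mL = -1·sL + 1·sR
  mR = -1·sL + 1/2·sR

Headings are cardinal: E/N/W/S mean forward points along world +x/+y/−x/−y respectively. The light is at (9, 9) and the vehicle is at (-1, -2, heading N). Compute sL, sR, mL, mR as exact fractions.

12/37 12/29 96/1073 -126/1073

left sensor world pos  = (-2, 1); dL² = 185
right sensor world pos = (0, 1); dR² = 145
sL = 60/185 = 12/37
sR = 60/145 = 12/29
mL = -1·sL + 1·sR = 96/1073
mR = -1·sL + 1/2·sR = -126/1073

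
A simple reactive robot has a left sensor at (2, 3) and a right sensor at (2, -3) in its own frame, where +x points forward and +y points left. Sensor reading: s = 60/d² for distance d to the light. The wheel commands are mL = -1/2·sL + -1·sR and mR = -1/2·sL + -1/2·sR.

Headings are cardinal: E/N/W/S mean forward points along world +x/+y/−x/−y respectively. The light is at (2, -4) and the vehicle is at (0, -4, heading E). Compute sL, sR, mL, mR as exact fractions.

20/3 20/3 -10 -20/3

left sensor world pos  = (2, -1); dL² = 9
right sensor world pos = (2, -7); dR² = 9
sL = 60/9 = 20/3
sR = 60/9 = 20/3
mL = -1/2·sL + -1·sR = -10
mR = -1/2·sL + -1/2·sR = -20/3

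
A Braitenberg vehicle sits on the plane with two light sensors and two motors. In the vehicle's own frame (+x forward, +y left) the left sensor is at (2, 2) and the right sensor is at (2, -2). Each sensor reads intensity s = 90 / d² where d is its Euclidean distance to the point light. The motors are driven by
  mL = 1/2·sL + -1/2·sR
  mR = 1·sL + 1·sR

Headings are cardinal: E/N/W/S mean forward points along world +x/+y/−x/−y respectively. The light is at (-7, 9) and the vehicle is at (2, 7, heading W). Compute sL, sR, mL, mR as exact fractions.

left sensor world pos  = (0, 5); dL² = 65
right sensor world pos = (0, 9); dR² = 49
sL = 90/65 = 18/13
sR = 90/49 = 90/49
mL = 1/2·sL + -1/2·sR = -144/637
mR = 1·sL + 1·sR = 2052/637

18/13 90/49 -144/637 2052/637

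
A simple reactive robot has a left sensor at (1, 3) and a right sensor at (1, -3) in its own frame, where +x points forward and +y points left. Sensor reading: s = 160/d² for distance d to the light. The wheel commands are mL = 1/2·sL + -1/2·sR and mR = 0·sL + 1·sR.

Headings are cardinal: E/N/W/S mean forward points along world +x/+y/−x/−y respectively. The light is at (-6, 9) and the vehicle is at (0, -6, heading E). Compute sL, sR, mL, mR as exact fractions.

160/193 160/373 14400/71989 160/373

left sensor world pos  = (1, -3); dL² = 193
right sensor world pos = (1, -9); dR² = 373
sL = 160/193 = 160/193
sR = 160/373 = 160/373
mL = 1/2·sL + -1/2·sR = 14400/71989
mR = 0·sL + 1·sR = 160/373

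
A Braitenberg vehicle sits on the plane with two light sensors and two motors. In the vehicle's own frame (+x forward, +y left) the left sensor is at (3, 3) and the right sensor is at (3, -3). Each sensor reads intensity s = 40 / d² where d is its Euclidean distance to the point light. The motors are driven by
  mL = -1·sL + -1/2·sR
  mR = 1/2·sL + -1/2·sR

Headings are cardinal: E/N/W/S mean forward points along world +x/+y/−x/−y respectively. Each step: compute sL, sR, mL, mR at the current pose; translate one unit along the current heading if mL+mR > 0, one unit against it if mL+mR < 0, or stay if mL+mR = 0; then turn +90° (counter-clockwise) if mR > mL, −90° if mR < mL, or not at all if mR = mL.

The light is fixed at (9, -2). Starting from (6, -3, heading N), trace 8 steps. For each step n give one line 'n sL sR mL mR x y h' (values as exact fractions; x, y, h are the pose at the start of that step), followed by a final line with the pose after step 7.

n=0: pose=(6,-3,N); sL=1, sR=10; mL=-6, mR=-9/2; mL+mR=-21/2 → advance -1; mR−mL=3/2 → turn +1·90°
n=1: pose=(6,-4,W); sL=40/61, sR=40/37; mL=-2700/2257, mR=-480/2257; mL+mR=-3180/2257 → advance -1; mR−mL=60/61 → turn +1·90°
n=2: pose=(7,-4,S); sL=20/13, sR=4/5; mL=-126/65, mR=24/65; mL+mR=-102/65 → advance -1; mR−mL=30/13 → turn +1·90°
n=3: pose=(7,-3,E); sL=8, sR=40/17; mL=-156/17, mR=48/17; mL+mR=-108/17 → advance -1; mR−mL=12 → turn +1·90°
n=4: pose=(6,-3,N); sL=1, sR=10; mL=-6, mR=-9/2; mL+mR=-21/2 → advance -1; mR−mL=3/2 → turn +1·90°
n=5: pose=(6,-4,W); sL=40/61, sR=40/37; mL=-2700/2257, mR=-480/2257; mL+mR=-3180/2257 → advance -1; mR−mL=60/61 → turn +1·90°
n=6: pose=(7,-4,S); sL=20/13, sR=4/5; mL=-126/65, mR=24/65; mL+mR=-102/65 → advance -1; mR−mL=30/13 → turn +1·90°
n=7: pose=(7,-3,E); sL=8, sR=40/17; mL=-156/17, mR=48/17; mL+mR=-108/17 → advance -1; mR−mL=12 → turn +1·90°

0 1 10 -6 -9/2 6 -3 N
1 40/61 40/37 -2700/2257 -480/2257 6 -4 W
2 20/13 4/5 -126/65 24/65 7 -4 S
3 8 40/17 -156/17 48/17 7 -3 E
4 1 10 -6 -9/2 6 -3 N
5 40/61 40/37 -2700/2257 -480/2257 6 -4 W
6 20/13 4/5 -126/65 24/65 7 -4 S
7 8 40/17 -156/17 48/17 7 -3 E
final 6 -3 N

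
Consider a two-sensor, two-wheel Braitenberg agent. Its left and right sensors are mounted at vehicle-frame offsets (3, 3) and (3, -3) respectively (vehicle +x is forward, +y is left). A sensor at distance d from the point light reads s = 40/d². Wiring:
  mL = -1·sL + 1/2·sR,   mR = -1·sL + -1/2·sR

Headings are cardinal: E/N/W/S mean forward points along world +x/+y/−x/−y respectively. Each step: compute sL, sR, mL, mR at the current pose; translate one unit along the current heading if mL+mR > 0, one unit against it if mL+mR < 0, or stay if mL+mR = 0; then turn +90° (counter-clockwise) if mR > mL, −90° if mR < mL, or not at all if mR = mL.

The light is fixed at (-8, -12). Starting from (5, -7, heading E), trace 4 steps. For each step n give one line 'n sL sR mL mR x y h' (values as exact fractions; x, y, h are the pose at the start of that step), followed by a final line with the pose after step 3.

n=0: pose=(5,-7,E); sL=1/8, sR=2/13; mL=-5/104, mR=-21/104; mL+mR=-1/4 → advance -1; mR−mL=-2/13 → turn -1·90°
n=1: pose=(4,-7,S); sL=40/229, sR=8/17; mL=236/3893, mR=-1596/3893; mL+mR=-80/229 → advance -1; mR−mL=-8/17 → turn -1·90°
n=2: pose=(4,-6,W); sL=4/9, sR=20/81; mL=-26/81, mR=-46/81; mL+mR=-8/9 → advance -1; mR−mL=-20/81 → turn -1·90°
n=3: pose=(5,-6,N); sL=40/181, sR=40/337; mL=-9860/60997, mR=-17100/60997; mL+mR=-80/181 → advance -1; mR−mL=-40/337 → turn -1·90°

0 1/8 2/13 -5/104 -21/104 5 -7 E
1 40/229 8/17 236/3893 -1596/3893 4 -7 S
2 4/9 20/81 -26/81 -46/81 4 -6 W
3 40/181 40/337 -9860/60997 -17100/60997 5 -6 N
final 5 -7 E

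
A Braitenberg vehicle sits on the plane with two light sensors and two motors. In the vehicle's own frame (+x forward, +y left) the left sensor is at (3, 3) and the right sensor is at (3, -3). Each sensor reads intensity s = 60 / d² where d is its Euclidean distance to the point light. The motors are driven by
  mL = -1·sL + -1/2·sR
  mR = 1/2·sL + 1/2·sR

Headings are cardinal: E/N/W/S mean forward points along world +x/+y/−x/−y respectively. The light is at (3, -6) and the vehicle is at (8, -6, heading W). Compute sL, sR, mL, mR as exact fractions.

left sensor world pos  = (5, -9); dL² = 13
right sensor world pos = (5, -3); dR² = 13
sL = 60/13 = 60/13
sR = 60/13 = 60/13
mL = -1·sL + -1/2·sR = -90/13
mR = 1/2·sL + 1/2·sR = 60/13

60/13 60/13 -90/13 60/13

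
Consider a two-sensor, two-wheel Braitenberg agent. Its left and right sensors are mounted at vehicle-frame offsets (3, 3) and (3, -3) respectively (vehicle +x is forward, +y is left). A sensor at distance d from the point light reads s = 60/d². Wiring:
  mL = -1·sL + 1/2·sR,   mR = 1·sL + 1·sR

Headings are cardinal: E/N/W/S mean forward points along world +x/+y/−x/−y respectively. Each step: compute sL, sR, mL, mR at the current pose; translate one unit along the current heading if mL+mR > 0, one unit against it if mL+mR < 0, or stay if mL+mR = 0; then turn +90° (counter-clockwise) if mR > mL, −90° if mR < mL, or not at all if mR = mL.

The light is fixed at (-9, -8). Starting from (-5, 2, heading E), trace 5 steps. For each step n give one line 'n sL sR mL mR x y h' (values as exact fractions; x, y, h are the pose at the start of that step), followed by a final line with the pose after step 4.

0 30/109 30/49 165/5341 4740/5341 -5 2 E
1 60/173 60/233 -8790/40309 24360/40309 -4 2 N
2 15/17 3/10 -249/340 201/170 -4 3 W
3 60/113 12/13 -102/1469 2136/1469 -5 3 S
4 30/109 30/49 165/5341 4740/5341 -5 2 E
final -4 2 N

n=0: pose=(-5,2,E); sL=30/109, sR=30/49; mL=165/5341, mR=4740/5341; mL+mR=45/49 → advance +1; mR−mL=4575/5341 → turn +1·90°
n=1: pose=(-4,2,N); sL=60/173, sR=60/233; mL=-8790/40309, mR=24360/40309; mL+mR=90/233 → advance +1; mR−mL=33150/40309 → turn +1·90°
n=2: pose=(-4,3,W); sL=15/17, sR=3/10; mL=-249/340, mR=201/170; mL+mR=9/20 → advance +1; mR−mL=651/340 → turn +1·90°
n=3: pose=(-5,3,S); sL=60/113, sR=12/13; mL=-102/1469, mR=2136/1469; mL+mR=18/13 → advance +1; mR−mL=2238/1469 → turn +1·90°
n=4: pose=(-5,2,E); sL=30/109, sR=30/49; mL=165/5341, mR=4740/5341; mL+mR=45/49 → advance +1; mR−mL=4575/5341 → turn +1·90°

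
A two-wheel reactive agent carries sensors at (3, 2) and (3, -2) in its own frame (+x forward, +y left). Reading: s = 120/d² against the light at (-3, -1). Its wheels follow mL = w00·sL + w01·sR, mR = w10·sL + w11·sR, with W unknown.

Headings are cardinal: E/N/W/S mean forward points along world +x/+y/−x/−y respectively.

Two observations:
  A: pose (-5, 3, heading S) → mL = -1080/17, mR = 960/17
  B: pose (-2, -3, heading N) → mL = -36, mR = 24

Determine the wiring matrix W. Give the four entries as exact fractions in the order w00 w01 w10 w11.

-1/2 -1/2 1/2 -1/2

obs A: pose=(-5,3,S) → sL=120, sR=120/17, mL=-1080/17, mR=960/17
obs B: pose=(-2,-3,N) → sL=60, sR=12, mL=-36, mR=24
sensor matrix S = [[120, 120/17], [60, 12]]; det S = 17280/17
solve [mL_A; mL_B] = S·[w00; w01] and [mR_A; mR_B] = S·[w10; w11]:
  w00 = -1/2, w01 = -1/2, w10 = 1/2, w11 = -1/2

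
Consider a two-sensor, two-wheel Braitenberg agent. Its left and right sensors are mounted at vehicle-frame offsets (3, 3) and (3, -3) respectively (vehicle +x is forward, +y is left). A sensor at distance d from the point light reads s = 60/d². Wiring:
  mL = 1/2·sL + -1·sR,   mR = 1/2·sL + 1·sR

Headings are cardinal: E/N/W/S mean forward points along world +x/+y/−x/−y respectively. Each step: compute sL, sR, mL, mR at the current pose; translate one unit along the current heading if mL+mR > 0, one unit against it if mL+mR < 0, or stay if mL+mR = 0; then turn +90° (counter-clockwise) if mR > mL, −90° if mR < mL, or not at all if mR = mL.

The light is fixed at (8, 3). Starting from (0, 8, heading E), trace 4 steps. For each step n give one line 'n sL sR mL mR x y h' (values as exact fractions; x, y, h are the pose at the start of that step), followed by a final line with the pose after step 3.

n=0: pose=(0,8,E); sL=60/89, sR=60/29; mL=-4470/2581, mR=6210/2581; mL+mR=60/89 → advance +1; mR−mL=120/29 → turn +1·90°
n=1: pose=(1,8,N); sL=15/41, sR=3/4; mL=-93/164, mR=153/164; mL+mR=15/41 → advance +1; mR−mL=3/2 → turn +1·90°
n=2: pose=(1,9,W); sL=60/109, sR=60/181; mL=-1110/19729, mR=11970/19729; mL+mR=60/109 → advance +1; mR−mL=120/181 → turn +1·90°
n=3: pose=(0,9,S); sL=30/17, sR=6/13; mL=93/221, mR=297/221; mL+mR=30/17 → advance +1; mR−mL=12/13 → turn +1·90°

0 60/89 60/29 -4470/2581 6210/2581 0 8 E
1 15/41 3/4 -93/164 153/164 1 8 N
2 60/109 60/181 -1110/19729 11970/19729 1 9 W
3 30/17 6/13 93/221 297/221 0 9 S
final 0 8 E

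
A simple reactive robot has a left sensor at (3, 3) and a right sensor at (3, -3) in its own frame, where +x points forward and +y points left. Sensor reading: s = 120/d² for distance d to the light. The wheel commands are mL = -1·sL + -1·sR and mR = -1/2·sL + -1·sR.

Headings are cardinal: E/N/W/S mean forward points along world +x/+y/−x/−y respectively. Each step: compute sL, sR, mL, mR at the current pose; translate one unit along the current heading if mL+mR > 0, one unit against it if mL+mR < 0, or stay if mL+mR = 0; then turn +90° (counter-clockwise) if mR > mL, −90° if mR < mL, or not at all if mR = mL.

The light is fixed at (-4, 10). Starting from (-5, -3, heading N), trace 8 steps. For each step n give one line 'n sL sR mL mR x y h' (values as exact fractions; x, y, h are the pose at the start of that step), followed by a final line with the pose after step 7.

n=0: pose=(-5,-3,N); sL=30/29, sR=15/13; mL=-825/377, mR=-630/377; mL+mR=-1455/377 → advance -1; mR−mL=15/29 → turn +1·90°
n=1: pose=(-5,-4,W); sL=24/61, sR=120/137; mL=-10608/8357, mR=-8964/8357; mL+mR=-19572/8357 → advance -1; mR−mL=12/61 → turn +1·90°
n=2: pose=(-4,-4,S); sL=60/149, sR=60/149; mL=-120/149, mR=-90/149; mL+mR=-210/149 → advance -1; mR−mL=30/149 → turn +1·90°
n=3: pose=(-4,-3,E); sL=120/109, sR=24/53; mL=-8976/5777, mR=-5796/5777; mL+mR=-14772/5777 → advance -1; mR−mL=60/109 → turn +1·90°
n=4: pose=(-5,-3,N); sL=30/29, sR=15/13; mL=-825/377, mR=-630/377; mL+mR=-1455/377 → advance -1; mR−mL=15/29 → turn +1·90°
n=5: pose=(-5,-4,W); sL=24/61, sR=120/137; mL=-10608/8357, mR=-8964/8357; mL+mR=-19572/8357 → advance -1; mR−mL=12/61 → turn +1·90°
n=6: pose=(-4,-4,S); sL=60/149, sR=60/149; mL=-120/149, mR=-90/149; mL+mR=-210/149 → advance -1; mR−mL=30/149 → turn +1·90°
n=7: pose=(-4,-3,E); sL=120/109, sR=24/53; mL=-8976/5777, mR=-5796/5777; mL+mR=-14772/5777 → advance -1; mR−mL=60/109 → turn +1·90°

0 30/29 15/13 -825/377 -630/377 -5 -3 N
1 24/61 120/137 -10608/8357 -8964/8357 -5 -4 W
2 60/149 60/149 -120/149 -90/149 -4 -4 S
3 120/109 24/53 -8976/5777 -5796/5777 -4 -3 E
4 30/29 15/13 -825/377 -630/377 -5 -3 N
5 24/61 120/137 -10608/8357 -8964/8357 -5 -4 W
6 60/149 60/149 -120/149 -90/149 -4 -4 S
7 120/109 24/53 -8976/5777 -5796/5777 -4 -3 E
final -5 -3 N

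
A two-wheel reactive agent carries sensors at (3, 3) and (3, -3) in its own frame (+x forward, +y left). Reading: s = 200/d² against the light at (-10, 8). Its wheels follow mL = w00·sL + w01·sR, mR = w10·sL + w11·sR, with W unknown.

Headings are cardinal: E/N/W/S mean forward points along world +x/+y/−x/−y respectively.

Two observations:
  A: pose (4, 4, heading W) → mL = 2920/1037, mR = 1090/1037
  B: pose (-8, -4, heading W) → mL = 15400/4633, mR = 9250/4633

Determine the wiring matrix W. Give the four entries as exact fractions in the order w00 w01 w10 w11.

obs A: pose=(4,4,W) → sL=20/17, sR=100/61, mL=2920/1037, mR=1090/1037
obs B: pose=(-8,-4,W) → sL=100/113, sR=100/41, mL=15400/4633, mR=9250/4633
sensor matrix S = [[20/17, 100/61], [100/113, 100/41]]; det S = 6816000/4804421
solve [mL_A; mL_B] = S·[w00; w01] and [mR_A; mR_B] = S·[w10; w11]:
  w00 = 1, w01 = 1, w10 = -1/2, w11 = 1

1 1 -1/2 1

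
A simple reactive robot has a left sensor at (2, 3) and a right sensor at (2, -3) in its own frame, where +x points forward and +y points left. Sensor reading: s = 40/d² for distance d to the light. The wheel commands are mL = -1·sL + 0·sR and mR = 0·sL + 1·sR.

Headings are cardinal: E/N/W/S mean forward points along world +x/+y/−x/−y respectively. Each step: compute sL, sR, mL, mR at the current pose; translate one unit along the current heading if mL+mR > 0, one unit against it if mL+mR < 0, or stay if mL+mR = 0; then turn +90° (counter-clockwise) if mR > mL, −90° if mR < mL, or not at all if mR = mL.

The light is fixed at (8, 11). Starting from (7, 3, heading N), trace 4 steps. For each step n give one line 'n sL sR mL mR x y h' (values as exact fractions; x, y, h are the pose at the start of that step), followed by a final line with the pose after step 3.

0 10/13 1 -10/13 1 7 3 N
1 40/109 8/5 -40/109 8/5 7 4 W
2 20/41 20/53 -20/41 20/53 6 4 S
3 40/9 40/81 -40/9 40/81 6 5 E
final 5 5 N

n=0: pose=(7,3,N); sL=10/13, sR=1; mL=-10/13, mR=1; mL+mR=3/13 → advance +1; mR−mL=23/13 → turn +1·90°
n=1: pose=(7,4,W); sL=40/109, sR=8/5; mL=-40/109, mR=8/5; mL+mR=672/545 → advance +1; mR−mL=1072/545 → turn +1·90°
n=2: pose=(6,4,S); sL=20/41, sR=20/53; mL=-20/41, mR=20/53; mL+mR=-240/2173 → advance -1; mR−mL=1880/2173 → turn +1·90°
n=3: pose=(6,5,E); sL=40/9, sR=40/81; mL=-40/9, mR=40/81; mL+mR=-320/81 → advance -1; mR−mL=400/81 → turn +1·90°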